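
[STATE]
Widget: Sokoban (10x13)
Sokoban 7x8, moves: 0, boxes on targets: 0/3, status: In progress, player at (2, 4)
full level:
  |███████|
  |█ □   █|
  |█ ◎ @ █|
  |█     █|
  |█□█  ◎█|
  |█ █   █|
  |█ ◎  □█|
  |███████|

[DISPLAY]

███████   
█ □   █   
█ ◎ @ █   
█     █   
█□█  ◎█   
█ █   █   
█ ◎  □█   
███████   
Moves: 0  
          
          
          
          


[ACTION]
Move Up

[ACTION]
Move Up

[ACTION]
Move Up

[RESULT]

███████   
█ □ @ █   
█ ◎   █   
█     █   
█□█  ◎█   
█ █   █   
█ ◎  □█   
███████   
Moves: 1  
          
          
          
          


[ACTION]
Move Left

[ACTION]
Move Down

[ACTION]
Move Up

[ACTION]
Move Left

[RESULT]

███████   
█□@   █   
█ ◎   █   
█     █   
█□█  ◎█   
█ █   █   
█ ◎  □█   
███████   
Moves: 5  
          
          
          
          


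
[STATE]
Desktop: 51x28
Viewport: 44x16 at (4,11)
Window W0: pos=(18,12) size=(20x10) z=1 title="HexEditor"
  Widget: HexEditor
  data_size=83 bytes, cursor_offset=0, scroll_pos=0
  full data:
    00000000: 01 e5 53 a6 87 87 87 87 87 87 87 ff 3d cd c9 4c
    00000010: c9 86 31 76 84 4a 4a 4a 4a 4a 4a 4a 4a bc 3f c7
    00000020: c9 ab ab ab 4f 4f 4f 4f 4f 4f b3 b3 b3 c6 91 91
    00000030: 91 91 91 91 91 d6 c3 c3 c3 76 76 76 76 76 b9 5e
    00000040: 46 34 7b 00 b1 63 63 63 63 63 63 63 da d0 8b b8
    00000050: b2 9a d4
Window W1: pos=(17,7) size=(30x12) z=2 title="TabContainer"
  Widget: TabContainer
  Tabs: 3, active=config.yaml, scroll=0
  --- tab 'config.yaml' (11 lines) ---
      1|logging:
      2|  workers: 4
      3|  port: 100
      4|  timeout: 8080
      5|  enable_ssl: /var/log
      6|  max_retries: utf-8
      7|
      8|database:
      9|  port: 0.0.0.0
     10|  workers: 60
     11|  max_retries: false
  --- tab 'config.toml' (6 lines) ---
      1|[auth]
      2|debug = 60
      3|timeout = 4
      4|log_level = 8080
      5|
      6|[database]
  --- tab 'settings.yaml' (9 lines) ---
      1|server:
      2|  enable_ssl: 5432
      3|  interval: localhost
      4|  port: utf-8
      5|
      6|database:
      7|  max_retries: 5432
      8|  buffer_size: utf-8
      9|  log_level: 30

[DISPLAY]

             ┃────────────────────────────┃ 
             ┃logging:                    ┃ 
             ┃  workers: 4                ┃ 
             ┃  port: 100                 ┃ 
             ┃  timeout: 8080             ┃ 
             ┃  enable_ssl: /var/log      ┃ 
             ┃  max_retries: utf-8        ┃ 
             ┗━━━━━━━━━━━━━━━━━━━━━━━━━━━━┛ 
              ┃00000040  46 34 7b┃          
              ┃00000050  b2 9a d4┃          
              ┗━━━━━━━━━━━━━━━━━━┛          
                                            
                                            
                                            
                                            
                                            


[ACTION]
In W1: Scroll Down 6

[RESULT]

             ┃────────────────────────────┃ 
             ┃                            ┃ 
             ┃database:                   ┃ 
             ┃  port: 0.0.0.0             ┃ 
             ┃  workers: 60               ┃ 
             ┃  max_retries: false        ┃ 
             ┃                            ┃ 
             ┗━━━━━━━━━━━━━━━━━━━━━━━━━━━━┛ 
              ┃00000040  46 34 7b┃          
              ┃00000050  b2 9a d4┃          
              ┗━━━━━━━━━━━━━━━━━━┛          
                                            
                                            
                                            
                                            
                                            


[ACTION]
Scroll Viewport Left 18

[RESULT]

                 ┃──────────────────────────
                 ┃                          
                 ┃database:                 
                 ┃  port: 0.0.0.0           
                 ┃  workers: 60             
                 ┃  max_retries: false      
                 ┃                          
                 ┗━━━━━━━━━━━━━━━━━━━━━━━━━━
                  ┃00000040  46 34 7b┃      
                  ┃00000050  b2 9a d4┃      
                  ┗━━━━━━━━━━━━━━━━━━┛      
                                            
                                            
                                            
                                            
                                            


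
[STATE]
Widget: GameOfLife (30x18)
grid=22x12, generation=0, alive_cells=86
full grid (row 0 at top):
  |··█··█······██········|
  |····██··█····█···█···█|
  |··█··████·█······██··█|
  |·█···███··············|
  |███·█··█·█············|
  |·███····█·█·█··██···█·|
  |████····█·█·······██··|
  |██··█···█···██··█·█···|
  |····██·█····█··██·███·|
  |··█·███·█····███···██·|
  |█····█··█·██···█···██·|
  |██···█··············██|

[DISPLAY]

Gen: 0                        
··█··█······██········        
····██··█····█···█···█        
··█··████·█······██··█        
·█···███··············        
███·█··█·█············        
·███····█·█·█··██···█·        
████····█·█·······██··        
██··█···█···██··█·█···        
····██·█····█··██·███·        
··█·███·█····███···██·        
█····█··█·██···█···██·        
██···█··············██        
                              
                              
                              
                              
                              


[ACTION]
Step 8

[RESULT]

Gen: 8                        
······················        
·················██···        
·················██···        
······················        
···········██·········        
·············█········        
·········█··█····█····        
·········█······█·█···        
········█·······█·█···        
········███······█····        
██·······██···········        
██····················        
                              
                              
                              
                              
                              


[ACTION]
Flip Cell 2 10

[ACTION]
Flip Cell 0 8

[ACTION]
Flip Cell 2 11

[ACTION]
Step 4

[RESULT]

Gen: 12                       
······················        
·················██···        
·················██···        
···········███········        
···········█··········        
···········█·█········        
········█········█····        
········███·····█·█···        
···········█····█·█···        
·········███·····█····        
██····················        
██····················        
                              
                              
                              
                              
                              


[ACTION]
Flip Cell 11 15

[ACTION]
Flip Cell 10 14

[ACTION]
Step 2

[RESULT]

Gen: 14                       
······················        
·················██···        
···········██····██···        
··········█··█········        
··········█··█········        
·········██·█·········        
········█·██·····█····        
·······██·██····█·█···        
········█··█····█·█···        
·········███·····█····        
██········██··········        
██····················        
                              
                              
                              
                              
                              


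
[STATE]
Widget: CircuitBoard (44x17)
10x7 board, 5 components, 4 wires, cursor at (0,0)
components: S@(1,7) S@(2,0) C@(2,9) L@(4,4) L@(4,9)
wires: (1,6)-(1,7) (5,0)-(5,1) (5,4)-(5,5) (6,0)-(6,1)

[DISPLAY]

   0 1 2 3 4 5 6 7 8 9                      
0  [.]                                      
                                            
1                           · ─ S           
                                            
2   S                                   C   
                                            
3                                           
                                            
4                   L                   L   
                                            
5   · ─ ·           · ─ ·                   
                                            
6   · ─ ·                                   
Cursor: (0,0)                               
                                            
                                            


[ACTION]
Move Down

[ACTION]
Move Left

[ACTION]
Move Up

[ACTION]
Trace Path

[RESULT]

   0 1 2 3 4 5 6 7 8 9                      
0  [.]                                      
                                            
1                           · ─ S           
                                            
2   S                                   C   
                                            
3                                           
                                            
4                   L                   L   
                                            
5   · ─ ·           · ─ ·                   
                                            
6   · ─ ·                                   
Cursor: (0,0)  Trace: No connections        
                                            
                                            


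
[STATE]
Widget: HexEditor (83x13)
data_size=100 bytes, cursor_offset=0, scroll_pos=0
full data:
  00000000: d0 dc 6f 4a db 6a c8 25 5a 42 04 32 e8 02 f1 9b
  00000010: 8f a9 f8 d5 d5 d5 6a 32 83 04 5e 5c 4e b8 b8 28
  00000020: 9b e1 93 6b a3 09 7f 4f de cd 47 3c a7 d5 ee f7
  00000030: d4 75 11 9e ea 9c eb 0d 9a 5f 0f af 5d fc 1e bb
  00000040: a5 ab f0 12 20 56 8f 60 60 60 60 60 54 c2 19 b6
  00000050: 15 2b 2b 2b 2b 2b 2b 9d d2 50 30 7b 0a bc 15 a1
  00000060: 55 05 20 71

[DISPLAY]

00000000  D0 dc 6f 4a db 6a c8 25  5a 42 04 32 e8 02 f1 9b  |..oJ.j.%ZB.2....|     
00000010  8f a9 f8 d5 d5 d5 6a 32  83 04 5e 5c 4e b8 b8 28  |......j2..^\N..(|     
00000020  9b e1 93 6b a3 09 7f 4f  de cd 47 3c a7 d5 ee f7  |...k...O..G<....|     
00000030  d4 75 11 9e ea 9c eb 0d  9a 5f 0f af 5d fc 1e bb  |.u......._..]...|     
00000040  a5 ab f0 12 20 56 8f 60  60 60 60 60 54 c2 19 b6  |.... V.`````T...|     
00000050  15 2b 2b 2b 2b 2b 2b 9d  d2 50 30 7b 0a bc 15 a1  |.++++++..P0{....|     
00000060  55 05 20 71                                       |U. q            |     
                                                                                   
                                                                                   
                                                                                   
                                                                                   
                                                                                   
                                                                                   


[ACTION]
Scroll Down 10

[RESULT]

00000060  55 05 20 71                                       |U. q            |     
                                                                                   
                                                                                   
                                                                                   
                                                                                   
                                                                                   
                                                                                   
                                                                                   
                                                                                   
                                                                                   
                                                                                   
                                                                                   
                                                                                   


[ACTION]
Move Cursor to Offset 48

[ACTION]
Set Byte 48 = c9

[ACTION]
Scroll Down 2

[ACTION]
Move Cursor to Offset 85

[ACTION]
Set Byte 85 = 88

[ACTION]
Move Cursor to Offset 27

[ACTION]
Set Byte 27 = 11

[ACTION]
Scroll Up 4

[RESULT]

00000020  9b e1 93 6b a3 09 7f 4f  de cd 47 3c a7 d5 ee f7  |...k...O..G<....|     
00000030  c9 75 11 9e ea 9c eb 0d  9a 5f 0f af 5d fc 1e bb  |.u......._..]...|     
00000040  a5 ab f0 12 20 56 8f 60  60 60 60 60 54 c2 19 b6  |.... V.`````T...|     
00000050  15 2b 2b 2b 2b 88 2b 9d  d2 50 30 7b 0a bc 15 a1  |.++++.+..P0{....|     
00000060  55 05 20 71                                       |U. q            |     
                                                                                   
                                                                                   
                                                                                   
                                                                                   
                                                                                   
                                                                                   
                                                                                   
                                                                                   


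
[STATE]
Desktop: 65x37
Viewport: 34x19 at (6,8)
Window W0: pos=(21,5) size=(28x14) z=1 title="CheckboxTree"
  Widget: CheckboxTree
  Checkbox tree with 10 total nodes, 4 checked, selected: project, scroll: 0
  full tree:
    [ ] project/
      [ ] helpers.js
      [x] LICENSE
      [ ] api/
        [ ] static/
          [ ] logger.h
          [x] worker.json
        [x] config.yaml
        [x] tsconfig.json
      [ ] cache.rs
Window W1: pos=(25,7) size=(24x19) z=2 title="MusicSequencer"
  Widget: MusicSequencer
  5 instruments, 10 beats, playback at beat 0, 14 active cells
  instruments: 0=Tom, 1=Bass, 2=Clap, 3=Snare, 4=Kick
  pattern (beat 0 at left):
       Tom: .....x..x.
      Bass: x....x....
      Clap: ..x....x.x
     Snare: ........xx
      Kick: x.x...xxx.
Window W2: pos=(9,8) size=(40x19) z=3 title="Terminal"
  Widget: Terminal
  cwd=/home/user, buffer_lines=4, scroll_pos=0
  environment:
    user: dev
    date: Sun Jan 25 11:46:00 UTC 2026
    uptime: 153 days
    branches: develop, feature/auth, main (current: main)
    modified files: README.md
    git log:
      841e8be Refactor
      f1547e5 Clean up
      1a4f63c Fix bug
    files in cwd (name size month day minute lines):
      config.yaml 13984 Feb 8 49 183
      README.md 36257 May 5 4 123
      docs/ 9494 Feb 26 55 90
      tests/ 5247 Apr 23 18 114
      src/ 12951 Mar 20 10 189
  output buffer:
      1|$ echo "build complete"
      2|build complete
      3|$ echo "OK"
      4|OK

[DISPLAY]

   ┏━━━━━━━━━━━━━━━━━━━━━━━━━━━━━━
   ┃ Terminal                     
   ┠──────────────────────────────
   ┃$ echo "build complete"       
   ┃build complete                
   ┃$ echo "OK"                   
   ┃OK                            
   ┃$ █                           
   ┃                              
   ┃                              
   ┃                              
   ┃                              
   ┃                              
   ┃                              
   ┃                              
   ┃                              
   ┃                              
   ┃                              
   ┗━━━━━━━━━━━━━━━━━━━━━━━━━━━━━━


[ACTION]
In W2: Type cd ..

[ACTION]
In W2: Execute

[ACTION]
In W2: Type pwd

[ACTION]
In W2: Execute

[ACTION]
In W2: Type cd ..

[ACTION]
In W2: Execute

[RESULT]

   ┏━━━━━━━━━━━━━━━━━━━━━━━━━━━━━━
   ┃ Terminal                     
   ┠──────────────────────────────
   ┃$ echo "build complete"       
   ┃build complete                
   ┃$ echo "OK"                   
   ┃OK                            
   ┃$ cd ..                       
   ┃                              
   ┃$ pwd                         
   ┃/home                         
   ┃$ cd ..                       
   ┃                              
   ┃$ █                           
   ┃                              
   ┃                              
   ┃                              
   ┃                              
   ┗━━━━━━━━━━━━━━━━━━━━━━━━━━━━━━


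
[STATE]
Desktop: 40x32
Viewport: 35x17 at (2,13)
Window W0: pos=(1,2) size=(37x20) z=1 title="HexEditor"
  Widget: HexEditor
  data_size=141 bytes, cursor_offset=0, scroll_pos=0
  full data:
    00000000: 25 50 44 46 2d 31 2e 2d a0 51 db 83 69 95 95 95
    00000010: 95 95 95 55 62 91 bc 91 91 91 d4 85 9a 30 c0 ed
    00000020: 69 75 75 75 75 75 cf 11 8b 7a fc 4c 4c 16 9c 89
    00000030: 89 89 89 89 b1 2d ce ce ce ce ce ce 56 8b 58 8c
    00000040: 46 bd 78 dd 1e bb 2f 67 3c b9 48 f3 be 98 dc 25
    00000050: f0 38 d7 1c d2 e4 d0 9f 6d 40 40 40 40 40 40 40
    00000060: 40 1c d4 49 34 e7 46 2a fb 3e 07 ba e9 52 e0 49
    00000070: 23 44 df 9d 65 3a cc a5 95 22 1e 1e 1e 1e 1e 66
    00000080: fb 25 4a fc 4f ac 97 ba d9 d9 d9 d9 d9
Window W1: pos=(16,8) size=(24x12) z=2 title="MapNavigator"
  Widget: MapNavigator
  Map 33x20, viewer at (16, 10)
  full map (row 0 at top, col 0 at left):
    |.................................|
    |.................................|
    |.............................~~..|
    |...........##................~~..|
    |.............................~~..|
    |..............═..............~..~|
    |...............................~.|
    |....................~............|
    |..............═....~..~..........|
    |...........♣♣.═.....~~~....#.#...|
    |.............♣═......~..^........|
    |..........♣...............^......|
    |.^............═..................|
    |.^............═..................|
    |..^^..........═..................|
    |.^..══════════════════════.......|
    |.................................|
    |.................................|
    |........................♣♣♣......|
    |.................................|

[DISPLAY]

00000080  fb 2┃.........═....~..~..
              ┃......♣♣.═.....~~~..
              ┃........♣═.@....~..^
              ┃.....♣..............
              ┃.........═..........
              ┃.........═..........
              ┗━━━━━━━━━━━━━━━━━━━━
                                   
━━━━━━━━━━━━━━━━━━━━━━━━━━━━━━━━━━━
                                   
                                   
                                   
                                   
                                   
                                   
                                   
                                   


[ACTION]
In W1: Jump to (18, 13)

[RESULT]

00000080  fb 2┃...♣...............^
              ┃.......═............
              ┃.......═...@........
              ┃.......═............
              ┃═══════════════════.
              ┃....................
              ┗━━━━━━━━━━━━━━━━━━━━
                                   
━━━━━━━━━━━━━━━━━━━━━━━━━━━━━━━━━━━
                                   
                                   
                                   
                                   
                                   
                                   
                                   
                                   


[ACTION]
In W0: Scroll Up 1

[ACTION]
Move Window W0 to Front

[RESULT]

00000080  fb 25 4a fc 4f ac 97 ba  
                                   
                                   
                                   
                                   
                                   
                                   
                                   
━━━━━━━━━━━━━━━━━━━━━━━━━━━━━━━━━━━
                                   
                                   
                                   
                                   
                                   
                                   
                                   
                                   


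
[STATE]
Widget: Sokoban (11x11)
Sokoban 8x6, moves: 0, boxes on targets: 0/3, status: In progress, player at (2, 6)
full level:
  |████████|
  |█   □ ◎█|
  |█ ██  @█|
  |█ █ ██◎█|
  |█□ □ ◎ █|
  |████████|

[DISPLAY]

████████   
█   □ ◎█   
█ ██  @█   
█ █ ██◎█   
█□ □ ◎ █   
████████   
Moves: 0  0
           
           
           
           


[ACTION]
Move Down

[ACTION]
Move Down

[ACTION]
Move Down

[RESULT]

████████   
█   □ ◎█   
█ ██   █   
█ █ ██◎█   
█□ □ ◎@█   
████████   
Moves: 2  0
           
           
           
           


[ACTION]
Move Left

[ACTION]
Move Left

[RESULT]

████████   
█   □ ◎█   
█ ██   █   
█ █ ██◎█   
█□ □@◎ █   
████████   
Moves: 4  0
           
           
           
           


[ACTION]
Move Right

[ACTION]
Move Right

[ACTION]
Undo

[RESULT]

████████   
█   □ ◎█   
█ ██   █   
█ █ ██◎█   
█□ □ + █   
████████   
Moves: 5  0
           
           
           
           


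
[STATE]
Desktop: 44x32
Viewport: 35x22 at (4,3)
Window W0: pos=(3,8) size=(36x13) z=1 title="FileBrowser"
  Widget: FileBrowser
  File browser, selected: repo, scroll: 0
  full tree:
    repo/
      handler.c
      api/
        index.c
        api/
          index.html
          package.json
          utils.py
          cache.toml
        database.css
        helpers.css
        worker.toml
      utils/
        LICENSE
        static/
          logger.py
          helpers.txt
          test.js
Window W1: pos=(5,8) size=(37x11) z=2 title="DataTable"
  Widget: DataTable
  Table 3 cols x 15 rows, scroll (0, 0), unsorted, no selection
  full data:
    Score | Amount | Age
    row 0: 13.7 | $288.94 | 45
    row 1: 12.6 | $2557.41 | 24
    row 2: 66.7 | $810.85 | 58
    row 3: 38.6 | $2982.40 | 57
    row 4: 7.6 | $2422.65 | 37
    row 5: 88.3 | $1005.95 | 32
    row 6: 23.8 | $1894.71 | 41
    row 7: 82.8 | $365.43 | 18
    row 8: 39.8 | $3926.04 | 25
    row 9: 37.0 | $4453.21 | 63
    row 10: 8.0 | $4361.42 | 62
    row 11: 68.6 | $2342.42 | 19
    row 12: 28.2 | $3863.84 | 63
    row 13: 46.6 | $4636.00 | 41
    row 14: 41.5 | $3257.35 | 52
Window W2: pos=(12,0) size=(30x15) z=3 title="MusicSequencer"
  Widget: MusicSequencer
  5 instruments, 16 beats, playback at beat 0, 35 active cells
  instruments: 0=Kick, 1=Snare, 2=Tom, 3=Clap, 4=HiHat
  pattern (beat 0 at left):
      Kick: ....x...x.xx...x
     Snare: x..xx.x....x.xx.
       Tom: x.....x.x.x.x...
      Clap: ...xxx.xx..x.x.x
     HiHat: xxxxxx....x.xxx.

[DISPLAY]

        ┃      ▼123456789012345    
        ┃  Kick····█···█·██···█    
        ┃ Snare█··██·█····█·██·    
        ┃   Tom█·····█·█·█·█···    
        ┃  Clap···███·██··█·█·█    
━┏━━━━━━┃ HiHat██████····█·███·    
 ┃ DataT┃                          
─┠──────┃                          
>┃Score│┃                          
 ┃─────┼┃                          
 ┃13.7 │┃                          
 ┃12.6 │┗━━━━━━━━━━━━━━━━━━━━━━━━━━
 ┃66.7 │$810.85 │58                
 ┃38.6 │$2982.40│57                
 ┃7.6  │$2422.65│37                
 ┗━━━━━━━━━━━━━━━━━━━━━━━━━━━━━━━━━
                                  ┃
━━━━━━━━━━━━━━━━━━━━━━━━━━━━━━━━━━┛
                                   
                                   
                                   
                                   


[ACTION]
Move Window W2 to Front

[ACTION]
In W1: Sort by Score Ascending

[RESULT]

        ┃      ▼123456789012345    
        ┃  Kick····█···█·██···█    
        ┃ Snare█··██·█····█·██·    
        ┃   Tom█·····█·█·█·█···    
        ┃  Clap···███·██··█·█·█    
━┏━━━━━━┃ HiHat██████····█·███·    
 ┃ DataT┃                          
─┠──────┃                          
>┃Scor▲│┃                          
 ┃─────┼┃                          
 ┃7.6  │┃                          
 ┃8.0  │┗━━━━━━━━━━━━━━━━━━━━━━━━━━
 ┃12.6 │$2557.41│24                
 ┃13.7 │$288.94 │45                
 ┃23.8 │$1894.71│41                
 ┗━━━━━━━━━━━━━━━━━━━━━━━━━━━━━━━━━
                                  ┃
━━━━━━━━━━━━━━━━━━━━━━━━━━━━━━━━━━┛
                                   
                                   
                                   
                                   


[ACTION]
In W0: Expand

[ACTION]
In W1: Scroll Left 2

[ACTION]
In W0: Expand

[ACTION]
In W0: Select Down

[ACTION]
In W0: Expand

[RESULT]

        ┃      ▼123456789012345    
        ┃  Kick····█···█·██···█    
        ┃ Snare█··██·█····█·██·    
        ┃   Tom█·····█·█·█·█···    
        ┃  Clap···███·██··█·█·█    
━┏━━━━━━┃ HiHat██████····█·███·    
 ┃ DataT┃                          
─┠──────┃                          
 ┃Scor▲│┃                          
 ┃─────┼┃                          
 ┃7.6  │┃                          
 ┃8.0  │┗━━━━━━━━━━━━━━━━━━━━━━━━━━
 ┃12.6 │$2557.41│24                
 ┃13.7 │$288.94 │45                
 ┃23.8 │$1894.71│41                
 ┗━━━━━━━━━━━━━━━━━━━━━━━━━━━━━━━━━
                                  ┃
━━━━━━━━━━━━━━━━━━━━━━━━━━━━━━━━━━┛
                                   
                                   
                                   
                                   


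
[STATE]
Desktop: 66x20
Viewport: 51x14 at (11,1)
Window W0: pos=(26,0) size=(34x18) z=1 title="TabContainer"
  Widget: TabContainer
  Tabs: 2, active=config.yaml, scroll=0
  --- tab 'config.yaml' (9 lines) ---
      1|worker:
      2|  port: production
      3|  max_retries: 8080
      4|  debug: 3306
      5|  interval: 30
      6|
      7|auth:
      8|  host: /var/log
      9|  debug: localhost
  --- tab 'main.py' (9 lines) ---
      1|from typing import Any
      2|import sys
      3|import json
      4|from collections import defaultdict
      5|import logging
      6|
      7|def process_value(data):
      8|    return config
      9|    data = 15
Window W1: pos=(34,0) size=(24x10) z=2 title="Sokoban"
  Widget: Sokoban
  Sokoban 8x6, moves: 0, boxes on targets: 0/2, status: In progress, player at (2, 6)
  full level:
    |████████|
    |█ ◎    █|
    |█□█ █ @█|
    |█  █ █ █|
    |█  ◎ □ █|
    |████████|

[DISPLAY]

               ┃ TabCon┃ Sokoban              ┃ ┃  
               ┠───────┠──────────────────────┨─┨  
               ┃[config┃████████              ┃ ┃  
               ┃───────┃█ ◎    █              ┃─┃  
               ┃worker:┃█□█ █ @█              ┃ ┃  
               ┃  port:┃█  █ █ █              ┃ ┃  
               ┃  max_r┃█  ◎ □ █              ┃ ┃  
               ┃  debug┃████████              ┃ ┃  
               ┃  inter┗━━━━━━━━━━━━━━━━━━━━━━┛ ┃  
               ┃                                ┃  
               ┃auth:                           ┃  
               ┃  host: /var/log                ┃  
               ┃  debug: localhost              ┃  
               ┃                                ┃  


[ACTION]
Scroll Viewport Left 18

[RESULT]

                          ┃ TabCon┃ Sokoban        
                          ┠───────┠────────────────
                          ┃[config┃████████        
                          ┃───────┃█ ◎    █        
                          ┃worker:┃█□█ █ @█        
                          ┃  port:┃█  █ █ █        
                          ┃  max_r┃█  ◎ □ █        
                          ┃  debug┃████████        
                          ┃  inter┗━━━━━━━━━━━━━━━━
                          ┃                        
                          ┃auth:                   
                          ┃  host: /var/log        
                          ┃  debug: localhost      
                          ┃                        


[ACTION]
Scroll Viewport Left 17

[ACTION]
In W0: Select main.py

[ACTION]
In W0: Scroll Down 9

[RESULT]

                          ┃ TabCon┃ Sokoban        
                          ┠───────┠────────────────
                          ┃ config┃████████        
                          ┃───────┃█ ◎    █        
                          ┃    dat┃█□█ █ @█        
                          ┃       ┃█  █ █ █        
                          ┃       ┃█  ◎ □ █        
                          ┃       ┃████████        
                          ┃       ┗━━━━━━━━━━━━━━━━
                          ┃                        
                          ┃                        
                          ┃                        
                          ┃                        
                          ┃                        


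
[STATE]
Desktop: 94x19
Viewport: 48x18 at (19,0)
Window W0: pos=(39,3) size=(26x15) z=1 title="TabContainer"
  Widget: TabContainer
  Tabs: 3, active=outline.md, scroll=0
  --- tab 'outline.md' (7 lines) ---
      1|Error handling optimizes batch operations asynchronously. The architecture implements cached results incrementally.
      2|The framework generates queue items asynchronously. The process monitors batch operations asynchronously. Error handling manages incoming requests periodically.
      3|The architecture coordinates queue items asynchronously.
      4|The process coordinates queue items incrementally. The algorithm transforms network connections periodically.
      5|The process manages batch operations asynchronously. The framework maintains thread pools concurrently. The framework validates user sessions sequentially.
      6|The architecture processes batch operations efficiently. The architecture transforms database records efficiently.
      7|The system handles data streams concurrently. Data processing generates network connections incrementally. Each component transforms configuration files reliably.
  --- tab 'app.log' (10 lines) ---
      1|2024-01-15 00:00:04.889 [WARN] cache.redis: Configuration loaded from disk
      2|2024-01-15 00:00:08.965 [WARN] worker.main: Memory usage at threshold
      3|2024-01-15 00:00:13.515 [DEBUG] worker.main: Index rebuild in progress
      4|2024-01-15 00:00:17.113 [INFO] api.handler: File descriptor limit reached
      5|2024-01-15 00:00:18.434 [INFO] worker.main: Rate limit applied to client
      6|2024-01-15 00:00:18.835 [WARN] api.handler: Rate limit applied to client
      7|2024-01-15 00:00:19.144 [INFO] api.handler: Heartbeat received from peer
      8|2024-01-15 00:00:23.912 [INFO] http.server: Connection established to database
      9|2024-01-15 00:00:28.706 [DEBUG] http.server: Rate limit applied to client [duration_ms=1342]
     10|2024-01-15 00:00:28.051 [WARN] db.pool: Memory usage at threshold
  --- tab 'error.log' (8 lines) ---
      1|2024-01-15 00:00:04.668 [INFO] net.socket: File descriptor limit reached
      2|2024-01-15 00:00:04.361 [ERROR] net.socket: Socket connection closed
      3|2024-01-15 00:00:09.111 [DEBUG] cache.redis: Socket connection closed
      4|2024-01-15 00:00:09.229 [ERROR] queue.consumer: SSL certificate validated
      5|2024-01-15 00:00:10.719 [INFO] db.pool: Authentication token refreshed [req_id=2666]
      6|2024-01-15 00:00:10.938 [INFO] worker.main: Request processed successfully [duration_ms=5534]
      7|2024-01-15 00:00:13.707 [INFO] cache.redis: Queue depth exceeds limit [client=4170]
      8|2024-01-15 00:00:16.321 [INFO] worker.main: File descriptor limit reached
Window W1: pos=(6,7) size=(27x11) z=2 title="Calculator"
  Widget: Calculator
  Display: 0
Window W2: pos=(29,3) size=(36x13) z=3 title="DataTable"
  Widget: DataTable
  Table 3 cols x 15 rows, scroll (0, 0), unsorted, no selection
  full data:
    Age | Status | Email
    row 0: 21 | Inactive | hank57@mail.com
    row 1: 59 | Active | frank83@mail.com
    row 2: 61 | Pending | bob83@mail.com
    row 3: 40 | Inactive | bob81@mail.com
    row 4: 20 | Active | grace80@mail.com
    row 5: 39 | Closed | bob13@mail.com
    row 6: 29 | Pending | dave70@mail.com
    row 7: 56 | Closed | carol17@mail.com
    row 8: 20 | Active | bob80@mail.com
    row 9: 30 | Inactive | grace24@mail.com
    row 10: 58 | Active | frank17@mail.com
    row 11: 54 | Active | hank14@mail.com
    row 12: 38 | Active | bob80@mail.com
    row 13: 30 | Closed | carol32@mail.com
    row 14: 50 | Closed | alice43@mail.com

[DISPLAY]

                                                
                                                
                                                
          ┏━━━━━━━━━━━━━━━━━━━━━━━━━━━━━━━━━━┓  
          ┃ DataTable                        ┃  
          ┠──────────────────────────────────┨  
          ┃Age│Status  │Email                ┃  
━━━━━━━━━━┃───┼────────┼────────────────     ┃  
          ┃21 │Inactive│hank57@mail.com      ┃  
──────────┃59 │Active  │frank83@mail.com     ┃  
          ┃61 │Pending │bob83@mail.com       ┃  
┬───┐     ┃40 │Inactive│bob81@mail.com       ┃  
│ ÷ │     ┃20 │Active  │grace80@mail.com     ┃  
┼───┤     ┃39 │Closed  │bob13@mail.com       ┃  
│ × │     ┃29 │Pending │dave70@mail.com      ┃  
┼───┤     ┗━━━━━━━━━━━━━━━━━━━━━━━━━━━━━━━━━━┛  
│ - │        ┃      ┃                        ┃  
━━━━━━━━━━━━━┛      ┗━━━━━━━━━━━━━━━━━━━━━━━━┛  


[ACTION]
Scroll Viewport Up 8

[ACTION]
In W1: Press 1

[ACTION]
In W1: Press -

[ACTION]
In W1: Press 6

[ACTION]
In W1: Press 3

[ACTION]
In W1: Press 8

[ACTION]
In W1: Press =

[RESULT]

                                                
                                                
                                                
          ┏━━━━━━━━━━━━━━━━━━━━━━━━━━━━━━━━━━┓  
          ┃ DataTable                        ┃  
          ┠──────────────────────────────────┨  
          ┃Age│Status  │Email                ┃  
━━━━━━━━━━┃───┼────────┼────────────────     ┃  
          ┃21 │Inactive│hank57@mail.com      ┃  
──────────┃59 │Active  │frank83@mail.com     ┃  
         -┃61 │Pending │bob83@mail.com       ┃  
┬───┐     ┃40 │Inactive│bob81@mail.com       ┃  
│ ÷ │     ┃20 │Active  │grace80@mail.com     ┃  
┼───┤     ┃39 │Closed  │bob13@mail.com       ┃  
│ × │     ┃29 │Pending │dave70@mail.com      ┃  
┼───┤     ┗━━━━━━━━━━━━━━━━━━━━━━━━━━━━━━━━━━┛  
│ - │        ┃      ┃                        ┃  
━━━━━━━━━━━━━┛      ┗━━━━━━━━━━━━━━━━━━━━━━━━┛  


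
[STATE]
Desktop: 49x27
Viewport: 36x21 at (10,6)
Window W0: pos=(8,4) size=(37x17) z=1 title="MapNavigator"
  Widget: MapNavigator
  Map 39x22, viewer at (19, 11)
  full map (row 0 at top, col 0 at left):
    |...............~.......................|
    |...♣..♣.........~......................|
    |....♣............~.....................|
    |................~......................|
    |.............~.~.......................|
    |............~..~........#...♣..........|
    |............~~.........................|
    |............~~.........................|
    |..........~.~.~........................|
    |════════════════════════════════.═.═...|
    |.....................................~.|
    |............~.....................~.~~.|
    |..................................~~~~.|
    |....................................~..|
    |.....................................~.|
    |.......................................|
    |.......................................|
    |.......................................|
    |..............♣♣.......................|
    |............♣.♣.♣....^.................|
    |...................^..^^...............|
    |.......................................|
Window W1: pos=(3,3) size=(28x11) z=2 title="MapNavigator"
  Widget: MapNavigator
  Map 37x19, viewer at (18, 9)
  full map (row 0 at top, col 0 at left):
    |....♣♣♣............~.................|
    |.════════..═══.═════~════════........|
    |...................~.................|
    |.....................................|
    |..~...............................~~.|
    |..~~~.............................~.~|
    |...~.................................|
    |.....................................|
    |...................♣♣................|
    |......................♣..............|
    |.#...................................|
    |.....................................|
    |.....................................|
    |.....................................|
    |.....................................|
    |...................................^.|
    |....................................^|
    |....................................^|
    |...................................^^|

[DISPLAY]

....................┃─────────────┨ 
....................┃#...♣........┃ 
........♣♣..........┃.............┃ 
.......@...♣........┃.............┃ 
....................┃.............┃ 
....................┃════════.═.═.┃ 
....................┃.............┃ 
━━━━━━━━━━━━━━━━━━━━┛..........~.~┃ 
...............................~~~┃ 
.................................~┃ 
..................................┃ 
..................................┃ 
..................................┃ 
..................................┃ 
━━━━━━━━━━━━━━━━━━━━━━━━━━━━━━━━━━┛ 
                                    
                                    
                                    
                                    
                                    
                                    


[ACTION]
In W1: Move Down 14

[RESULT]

....................┃─────────────┨ 
....................┃#...♣........┃ 
....................┃.............┃ 
.......@............┃.............┃ 
                    ┃.............┃ 
                    ┃════════.═.═.┃ 
                    ┃.............┃ 
━━━━━━━━━━━━━━━━━━━━┛..........~.~┃ 
...............................~~~┃ 
.................................~┃ 
..................................┃ 
..................................┃ 
..................................┃ 
..................................┃ 
━━━━━━━━━━━━━━━━━━━━━━━━━━━━━━━━━━┛ 
                                    
                                    
                                    
                                    
                                    
                                    


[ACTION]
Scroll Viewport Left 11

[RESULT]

   ┃..........................┃─────
   ┃..........................┃#...♣
   ┃..........................┃.....
   ┃.............@............┃.....
   ┃                          ┃.....
   ┃                          ┃═════
   ┃                          ┃.....
   ┗━━━━━━━━━━━━━━━━━━━━━━━━━━┛.....
        ┃...........................
        ┃...........................
        ┃...........................
        ┃...........................
        ┃...........................
        ┃...........................
        ┗━━━━━━━━━━━━━━━━━━━━━━━━━━━
                                    
                                    
                                    
                                    
                                    
                                    


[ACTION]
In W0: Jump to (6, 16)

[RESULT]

   ┃..........................┃─────
   ┃..........................┃.....
   ┃..........................┃.~...
   ┃.............@............┃.....
   ┃                          ┃.....
   ┃                          ┃.....
   ┃                          ┃.....
   ┗━━━━━━━━━━━━━━━━━━━━━━━━━━┛.....
        ┃           ................
        ┃           ..............♣♣
        ┃           ............♣.♣.
        ┃           ................
        ┃           ................
        ┃                           
        ┗━━━━━━━━━━━━━━━━━━━━━━━━━━━
                                    
                                    
                                    
                                    
                                    
                                    


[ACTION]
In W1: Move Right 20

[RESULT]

   ┃............^.            ┃─────
   ┃.............^            ┃.....
   ┃.............^            ┃.~...
   ┃............^@            ┃.....
   ┃                          ┃.....
   ┃                          ┃.....
   ┃                          ┃.....
   ┗━━━━━━━━━━━━━━━━━━━━━━━━━━┛.....
        ┃           ................
        ┃           ..............♣♣
        ┃           ............♣.♣.
        ┃           ................
        ┃           ................
        ┃                           
        ┗━━━━━━━━━━━━━━━━━━━━━━━━━━━
                                    
                                    
                                    
                                    
                                    
                                    


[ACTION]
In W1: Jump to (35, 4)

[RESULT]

   ┃═══════........           ┃─────
   ┃...............           ┃.....
   ┃...............           ┃.~...
   ┃............~@.           ┃.....
   ┃............~.~           ┃.....
   ┃...............           ┃.....
   ┃...............           ┃.....
   ┗━━━━━━━━━━━━━━━━━━━━━━━━━━┛.....
        ┃           ................
        ┃           ..............♣♣
        ┃           ............♣.♣.
        ┃           ................
        ┃           ................
        ┃                           
        ┗━━━━━━━━━━━━━━━━━━━━━━━━━━━
                                    
                                    
                                    
                                    
                                    
                                    
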